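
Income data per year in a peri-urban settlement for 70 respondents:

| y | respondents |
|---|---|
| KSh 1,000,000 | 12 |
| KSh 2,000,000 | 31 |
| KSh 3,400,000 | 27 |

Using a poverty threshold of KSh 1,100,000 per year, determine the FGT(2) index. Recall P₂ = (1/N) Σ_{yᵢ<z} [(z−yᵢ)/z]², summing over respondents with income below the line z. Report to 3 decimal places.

0.001

Below the line: 12×KSh 1,000,000 (q = 12 of N = 70).
Normalized shortfalls: (1100000−1000000)/1100000 = 0.0909 (×12).
Squared: 0.0083 (×12).
Sum = 0.099174; P₂ = 0.099174 / 70 = 0.001.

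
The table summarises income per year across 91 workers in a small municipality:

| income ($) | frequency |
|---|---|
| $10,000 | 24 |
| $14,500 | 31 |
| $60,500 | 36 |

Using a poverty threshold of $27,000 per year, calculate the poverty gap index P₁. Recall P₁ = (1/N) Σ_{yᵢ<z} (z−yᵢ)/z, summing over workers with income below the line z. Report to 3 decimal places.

0.324

Poor units: 24×$10,000, 31×$14,500 (q = 55 of N = 91).
Shortfall ratios: (27000−10000)/27000 = 0.6296 (×24); (27000−14500)/27000 = 0.4630 (×31).
Σ = 29.462963. Dividing by the full population N = 91 gives P₁ = 0.324.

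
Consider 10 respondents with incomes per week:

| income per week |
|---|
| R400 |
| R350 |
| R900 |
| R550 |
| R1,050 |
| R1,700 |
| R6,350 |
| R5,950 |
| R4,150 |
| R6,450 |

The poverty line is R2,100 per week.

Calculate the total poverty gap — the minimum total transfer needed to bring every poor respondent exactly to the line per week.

Incomes under z: R350, R400, R550, R900, R1,050, R1,700 (q = 6 of N = 10).
Individual gaps: 2100−350 = 1750; 2100−400 = 1700; 2100−550 = 1550; 2100−900 = 1200; 2100−1050 = 1050; 2100−1700 = 400.
Aggregate gap = R7,650.

R7,650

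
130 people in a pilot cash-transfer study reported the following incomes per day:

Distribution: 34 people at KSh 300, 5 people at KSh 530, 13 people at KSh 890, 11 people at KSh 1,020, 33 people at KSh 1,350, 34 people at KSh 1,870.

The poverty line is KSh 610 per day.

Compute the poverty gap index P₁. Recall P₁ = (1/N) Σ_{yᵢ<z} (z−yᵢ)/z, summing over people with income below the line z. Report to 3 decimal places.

0.138

Below the line: 34×KSh 300, 5×KSh 530 (q = 39 of N = 130).
Relative gaps: (610−300)/610 = 0.5082 (×34); (610−530)/610 = 0.1311 (×5).
Sum of shortfalls = 17.934426; P₁ averages over all N: 17.934426 / 130 = 0.138.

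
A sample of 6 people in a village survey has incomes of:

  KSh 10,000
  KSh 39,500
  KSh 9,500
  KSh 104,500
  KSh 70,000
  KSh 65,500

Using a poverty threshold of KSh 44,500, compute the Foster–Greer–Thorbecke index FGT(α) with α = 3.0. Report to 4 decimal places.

Incomes under z: KSh 9,500, KSh 10,000, KSh 39,500 (q = 3 of N = 6).
Normalized shortfalls: (44500−9500)/44500 = 0.7865; (44500−10000)/44500 = 0.7753; (44500−39500)/44500 = 0.1124.
Raised to α = 3.0: 0.48655; 0.46599; 0.00142.
Sum = 0.953955; FGT(3.0) = 0.953955 / 6 = 0.1590.

0.1590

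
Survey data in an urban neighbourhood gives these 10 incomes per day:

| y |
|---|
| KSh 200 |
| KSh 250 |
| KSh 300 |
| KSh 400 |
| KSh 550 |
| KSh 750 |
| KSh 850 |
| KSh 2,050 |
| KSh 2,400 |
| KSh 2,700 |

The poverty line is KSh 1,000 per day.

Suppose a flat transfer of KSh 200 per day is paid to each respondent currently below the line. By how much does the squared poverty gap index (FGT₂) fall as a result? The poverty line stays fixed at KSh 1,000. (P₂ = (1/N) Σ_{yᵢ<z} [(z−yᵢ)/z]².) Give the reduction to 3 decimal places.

0.120

Before: below the line — KSh 200, KSh 250, KSh 300, KSh 400, KSh 550, KSh 750, KSh 850; squared poverty gap index (FGT₂) = 0.23400.
After the KSh 200 transfer: below the line — KSh 400, KSh 450, KSh 500, KSh 600, KSh 750, KSh 950; squared poverty gap index (FGT₂) = 0.11375.
Reduction = 0.23400 − 0.11375 = 0.120.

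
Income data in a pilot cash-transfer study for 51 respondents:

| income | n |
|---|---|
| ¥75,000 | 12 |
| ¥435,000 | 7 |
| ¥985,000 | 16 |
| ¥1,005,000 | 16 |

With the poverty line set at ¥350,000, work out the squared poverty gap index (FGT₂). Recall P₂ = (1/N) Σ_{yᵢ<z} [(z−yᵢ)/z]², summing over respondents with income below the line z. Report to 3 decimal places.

Below z: 12×¥75,000 (q = 12 of N = 51).
Gap ratios (z−y)/z: (350000−75000)/350000 = 0.7857 (×12).
Squared: 0.6173 (×12).
Sum = 7.408163; P₂ = 7.408163 / 51 = 0.145.

0.145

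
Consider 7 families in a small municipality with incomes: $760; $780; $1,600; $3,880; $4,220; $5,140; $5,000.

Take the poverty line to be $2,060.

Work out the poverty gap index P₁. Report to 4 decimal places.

Incomes under z: $760, $780, $1,600 (q = 3 of N = 7).
Relative gaps: (2060−760)/2060 = 0.6311; (2060−780)/2060 = 0.6214; (2060−1600)/2060 = 0.2233.
Sum of shortfalls = 1.475728; P₁ averages over all N: 1.475728 / 7 = 0.2108.

0.2108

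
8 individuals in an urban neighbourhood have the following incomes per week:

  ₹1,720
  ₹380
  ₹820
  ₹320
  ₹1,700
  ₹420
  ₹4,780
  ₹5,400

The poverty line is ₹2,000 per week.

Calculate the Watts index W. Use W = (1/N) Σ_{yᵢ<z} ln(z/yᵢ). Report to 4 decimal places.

Incomes under z: ₹320, ₹380, ₹420, ₹820, ₹1,700, ₹1,720 (q = 6 of N = 8).
Log shortfalls: ln(2000/320) = 1.8326; ln(2000/380) = 1.6607; ln(2000/420) = 1.5606; ln(2000/820) = 0.8916; ln(2000/1700) = 0.1625; ln(2000/1720) = 0.1508.
W = 6.258900 / 8 = 0.7824.

0.7824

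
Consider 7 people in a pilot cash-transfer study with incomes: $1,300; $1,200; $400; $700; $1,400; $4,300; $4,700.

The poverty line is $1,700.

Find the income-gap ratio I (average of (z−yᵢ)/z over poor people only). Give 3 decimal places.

Incomes under z: $400, $700, $1,200, $1,300, $1,400 (q = 5 of N = 7).
Relative gaps: 0.7647, 0.5882, 0.2941, 0.2353, 0.1765; sum = 2.058824.
I averages over the q = 5 poor units only: 2.058824 / 5 = 0.412.

0.412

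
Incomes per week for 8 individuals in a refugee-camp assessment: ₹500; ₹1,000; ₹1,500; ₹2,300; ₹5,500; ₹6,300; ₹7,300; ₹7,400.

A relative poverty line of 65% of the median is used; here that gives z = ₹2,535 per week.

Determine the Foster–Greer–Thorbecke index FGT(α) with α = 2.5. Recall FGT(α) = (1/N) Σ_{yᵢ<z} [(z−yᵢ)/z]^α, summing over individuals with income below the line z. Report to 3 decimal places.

0.121

Below the line: ₹500, ₹1,000, ₹1,500, ₹2,300 (q = 4 of N = 8).
Normalized shortfalls: (2535−500)/2535 = 0.8028; (2535−1000)/2535 = 0.6055; (2535−1500)/2535 = 0.4083; (2535−2300)/2535 = 0.0927.
Raised to α = 2.5: 0.57739; 0.28532; 0.10651; 0.00262.
Sum = 0.971832; FGT(2.5) = 0.971832 / 8 = 0.121.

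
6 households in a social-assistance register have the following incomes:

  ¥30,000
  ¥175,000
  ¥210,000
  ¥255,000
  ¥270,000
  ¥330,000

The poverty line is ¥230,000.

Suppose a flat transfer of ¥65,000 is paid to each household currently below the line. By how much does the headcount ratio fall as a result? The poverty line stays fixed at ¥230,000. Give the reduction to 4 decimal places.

0.3333

Before: below the line — ¥30,000, ¥175,000, ¥210,000; headcount ratio = 0.500000.
After the ¥65,000 transfer: below the line — ¥95,000; headcount ratio = 0.166667.
Reduction = 0.500000 − 0.166667 = 0.3333.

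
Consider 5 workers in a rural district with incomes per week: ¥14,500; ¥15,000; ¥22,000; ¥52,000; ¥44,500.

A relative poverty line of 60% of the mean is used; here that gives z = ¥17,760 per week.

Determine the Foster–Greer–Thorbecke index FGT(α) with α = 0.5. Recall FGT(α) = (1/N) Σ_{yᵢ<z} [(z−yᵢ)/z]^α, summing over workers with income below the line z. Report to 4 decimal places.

Incomes under z: ¥14,500, ¥15,000 (q = 2 of N = 5).
Relative gaps: (17760−14500)/17760 = 0.1836; (17760−15000)/17760 = 0.1554.
Raised to α = 0.5: 0.42844; 0.39421.
Sum = 0.822652; FGT(0.5) = 0.822652 / 5 = 0.1645.

0.1645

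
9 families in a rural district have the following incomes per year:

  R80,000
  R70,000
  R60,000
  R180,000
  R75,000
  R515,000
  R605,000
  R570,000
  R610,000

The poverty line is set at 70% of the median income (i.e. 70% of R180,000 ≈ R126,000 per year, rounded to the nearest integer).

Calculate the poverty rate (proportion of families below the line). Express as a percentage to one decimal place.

44.4%

4 of the 9 families have income below R126,000.
H = 4/9 = 44.4%.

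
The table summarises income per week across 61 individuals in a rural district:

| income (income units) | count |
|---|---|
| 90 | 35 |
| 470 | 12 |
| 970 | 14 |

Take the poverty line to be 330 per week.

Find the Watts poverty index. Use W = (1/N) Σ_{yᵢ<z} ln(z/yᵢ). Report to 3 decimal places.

Below the line: 35×90 (q = 35 of N = 61).
Log shortfalls: ln(330/90) = 1.2993 (×35).
W = 45.474904 / 61 = 0.745.

0.745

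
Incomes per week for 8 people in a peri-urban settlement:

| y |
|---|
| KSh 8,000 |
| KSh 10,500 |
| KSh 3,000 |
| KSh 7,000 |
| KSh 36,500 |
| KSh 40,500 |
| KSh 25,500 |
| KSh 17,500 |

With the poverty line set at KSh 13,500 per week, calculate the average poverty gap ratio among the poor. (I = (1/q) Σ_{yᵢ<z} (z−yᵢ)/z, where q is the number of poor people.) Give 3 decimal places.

Poor units: KSh 3,000, KSh 7,000, KSh 8,000, KSh 10,500 (q = 4 of N = 8).
Shortfall ratios (z−y)/z: 0.7778, 0.4815, 0.4074, 0.2222; sum = 1.888889.
The income-gap ratio divides by q (the poor only): 1.888889 / 4 = 0.472.

0.472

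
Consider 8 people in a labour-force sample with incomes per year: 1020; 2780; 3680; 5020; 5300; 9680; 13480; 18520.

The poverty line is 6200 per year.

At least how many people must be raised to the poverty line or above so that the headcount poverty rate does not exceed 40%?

2

5 of the 8 people are poor, so H = 5/8 = 0.625.
A headcount ratio of at most 40% allows at most ⌊0.40 × 8⌋ = 3 poor people.
So at least 5 − 3 = 2 must be lifted.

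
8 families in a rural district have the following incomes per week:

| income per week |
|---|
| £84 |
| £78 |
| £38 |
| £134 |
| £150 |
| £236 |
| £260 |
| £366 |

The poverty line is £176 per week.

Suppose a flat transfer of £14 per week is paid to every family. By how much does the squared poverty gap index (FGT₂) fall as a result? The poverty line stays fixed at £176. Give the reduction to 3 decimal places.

0.041

Before: below the line — £38, £78, £84, £134, £150; squared poverty gap index (FGT₂) = 0.15961.
After the £14 transfer: below the line — £52, £92, £98, £148, £164; squared poverty gap index (FGT₂) = 0.11882.
Reduction = 0.15961 − 0.11882 = 0.041.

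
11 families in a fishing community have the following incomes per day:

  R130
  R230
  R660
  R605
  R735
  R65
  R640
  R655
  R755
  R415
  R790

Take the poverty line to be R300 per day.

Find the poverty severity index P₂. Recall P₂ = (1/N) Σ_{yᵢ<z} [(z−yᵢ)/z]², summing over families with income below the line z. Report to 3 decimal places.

Poor units: R65, R130, R230 (q = 3 of N = 11).
Gap ratios (z−y)/z: (300−65)/300 = 0.7833; (300−130)/300 = 0.5667; (300−230)/300 = 0.2333.
Squared: 0.6136; 0.3211; 0.0544.
Sum = 0.989167; P₂ = 0.989167 / 11 = 0.090.

0.090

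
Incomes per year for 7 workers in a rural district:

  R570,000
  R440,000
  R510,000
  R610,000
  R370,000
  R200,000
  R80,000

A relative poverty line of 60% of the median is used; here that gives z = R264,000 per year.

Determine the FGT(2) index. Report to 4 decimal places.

Incomes under z: R80,000, R200,000 (q = 2 of N = 7).
Gap ratios (z−y)/z: (264000−80000)/264000 = 0.6970; (264000−200000)/264000 = 0.2424.
Squared: 0.4858; 0.0588.
Sum = 0.544536; P₂ = 0.544536 / 7 = 0.0778.

0.0778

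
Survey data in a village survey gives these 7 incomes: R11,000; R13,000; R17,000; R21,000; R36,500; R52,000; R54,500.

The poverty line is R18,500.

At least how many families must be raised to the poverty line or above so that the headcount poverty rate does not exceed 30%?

1

Currently q = 3 of N = 7 are below the line (H = 0.429).
A headcount ratio of at most 30% allows at most ⌊0.30 × 7⌋ = 2 poor families.
So at least 3 − 2 = 1 must be lifted.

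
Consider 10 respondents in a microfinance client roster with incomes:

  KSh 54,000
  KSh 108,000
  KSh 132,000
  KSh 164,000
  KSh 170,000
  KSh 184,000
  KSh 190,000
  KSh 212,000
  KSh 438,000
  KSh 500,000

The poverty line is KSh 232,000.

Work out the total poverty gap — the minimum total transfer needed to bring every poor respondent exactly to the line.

Below the line: KSh 54,000, KSh 108,000, KSh 132,000, KSh 164,000, KSh 170,000, KSh 184,000, KSh 190,000, KSh 212,000 (q = 8 of N = 10).
Individual gaps: 232000−54000 = 178000; 232000−108000 = 124000; 232000−132000 = 100000; 232000−164000 = 68000; 232000−170000 = 62000; 232000−184000 = 48000; 232000−190000 = 42000; 232000−212000 = 20000.
Aggregate gap = KSh 642,000.

KSh 642,000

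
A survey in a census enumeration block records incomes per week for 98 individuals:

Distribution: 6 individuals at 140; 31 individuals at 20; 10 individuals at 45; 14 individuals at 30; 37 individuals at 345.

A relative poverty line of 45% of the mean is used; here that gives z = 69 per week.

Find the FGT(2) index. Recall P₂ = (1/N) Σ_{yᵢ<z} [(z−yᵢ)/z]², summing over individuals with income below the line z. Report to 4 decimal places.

0.2175

Below z: 31×20, 14×30, 10×45 (q = 55 of N = 98).
Normalized shortfalls: (69−20)/69 = 0.7101 (×31); (69−30)/69 = 0.5652 (×14); (69−45)/69 = 0.3478 (×10).
Squared: 0.5043 (×31); 0.3195 (×14); 0.1210 (×10).
Sum = 21.315900; P₂ = 21.315900 / 98 = 0.2175.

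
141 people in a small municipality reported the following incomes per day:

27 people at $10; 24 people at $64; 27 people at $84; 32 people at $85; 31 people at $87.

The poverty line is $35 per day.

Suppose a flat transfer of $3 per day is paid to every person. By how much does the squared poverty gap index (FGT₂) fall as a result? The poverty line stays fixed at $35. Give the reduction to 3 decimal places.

Before: below the line — 27×$10; squared poverty gap index (FGT₂) = 0.09770.
After the $3 transfer: below the line — 27×$13; squared poverty gap index (FGT₂) = 0.07566.
Reduction = 0.09770 − 0.07566 = 0.022.

0.022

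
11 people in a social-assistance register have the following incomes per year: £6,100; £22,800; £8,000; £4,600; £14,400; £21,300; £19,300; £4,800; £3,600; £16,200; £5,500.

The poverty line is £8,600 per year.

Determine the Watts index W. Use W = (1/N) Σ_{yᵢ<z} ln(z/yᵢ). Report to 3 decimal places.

0.267

Below the line: £3,600, £4,600, £4,800, £5,500, £6,100, £8,000 (q = 6 of N = 11).
Log shortfalls: ln(8600/3600) = 0.8708; ln(8600/4600) = 0.6257; ln(8600/4800) = 0.5831; ln(8600/5500) = 0.4470; ln(8600/6100) = 0.3435; ln(8600/8000) = 0.0723.
W = 2.942489 / 11 = 0.267.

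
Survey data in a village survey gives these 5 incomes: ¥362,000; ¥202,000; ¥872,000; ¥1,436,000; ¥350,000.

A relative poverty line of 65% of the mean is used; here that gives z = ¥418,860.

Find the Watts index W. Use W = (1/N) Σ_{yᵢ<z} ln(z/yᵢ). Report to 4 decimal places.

Poor units: ¥202,000, ¥350,000, ¥362,000 (q = 3 of N = 5).
ln(z/y) terms: ln(418860/202000) = 0.7293; ln(418860/350000) = 0.1796; ln(418860/362000) = 0.1459.
W = 1.054765 / 5 = 0.2110.

0.2110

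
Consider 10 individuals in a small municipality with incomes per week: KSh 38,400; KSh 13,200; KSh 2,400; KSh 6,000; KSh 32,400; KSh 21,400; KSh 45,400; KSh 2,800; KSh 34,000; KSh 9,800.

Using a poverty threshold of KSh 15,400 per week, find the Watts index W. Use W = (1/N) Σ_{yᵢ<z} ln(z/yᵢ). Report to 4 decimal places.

Below z: KSh 2,400, KSh 2,800, KSh 6,000, KSh 9,800, KSh 13,200 (q = 5 of N = 10).
ln(z/y) terms: ln(15400/2400) = 1.8589; ln(15400/2800) = 1.7047; ln(15400/6000) = 0.9426; ln(15400/9800) = 0.4520; ln(15400/13200) = 0.1542.
W = 5.112391 / 10 = 0.5112.

0.5112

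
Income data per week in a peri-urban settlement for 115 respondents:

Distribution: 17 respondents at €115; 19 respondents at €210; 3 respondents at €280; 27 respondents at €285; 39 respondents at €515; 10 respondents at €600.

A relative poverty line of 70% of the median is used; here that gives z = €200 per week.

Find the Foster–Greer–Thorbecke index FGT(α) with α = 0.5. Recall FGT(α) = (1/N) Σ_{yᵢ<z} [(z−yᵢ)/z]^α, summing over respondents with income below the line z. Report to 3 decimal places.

0.096

Incomes under z: 17×€115 (q = 17 of N = 115).
Gap ratios (z−y)/z: (200−115)/200 = 0.4250 (×17).
Raised to α = 0.5: 0.65192 (×17).
Sum = 11.082644; FGT(0.5) = 11.082644 / 115 = 0.096.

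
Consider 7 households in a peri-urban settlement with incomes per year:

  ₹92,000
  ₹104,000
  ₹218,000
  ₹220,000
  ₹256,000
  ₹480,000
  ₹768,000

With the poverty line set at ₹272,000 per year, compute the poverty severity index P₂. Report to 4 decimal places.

Below z: ₹92,000, ₹104,000, ₹218,000, ₹220,000, ₹256,000 (q = 5 of N = 7).
Normalized shortfalls: (272000−92000)/272000 = 0.6618; (272000−104000)/272000 = 0.6176; (272000−218000)/272000 = 0.1985; (272000−220000)/272000 = 0.1912; (272000−256000)/272000 = 0.0588.
Squared: 0.4379; 0.3815; 0.0394; 0.0365; 0.0035.
Sum = 0.898843; P₂ = 0.898843 / 7 = 0.1284.

0.1284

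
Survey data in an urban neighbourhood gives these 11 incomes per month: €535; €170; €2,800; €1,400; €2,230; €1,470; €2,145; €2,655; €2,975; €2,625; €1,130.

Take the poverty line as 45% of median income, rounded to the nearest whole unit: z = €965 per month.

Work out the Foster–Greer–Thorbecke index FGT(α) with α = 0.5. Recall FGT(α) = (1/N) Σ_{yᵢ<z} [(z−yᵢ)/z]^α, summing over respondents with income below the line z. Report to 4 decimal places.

0.1432

Below z: €170, €535 (q = 2 of N = 11).
Shortfall ratios: (965−170)/965 = 0.8238; (965−535)/965 = 0.4456.
Raised to α = 0.5: 0.90765; 0.66753.
Sum = 1.575183; FGT(0.5) = 1.575183 / 11 = 0.1432.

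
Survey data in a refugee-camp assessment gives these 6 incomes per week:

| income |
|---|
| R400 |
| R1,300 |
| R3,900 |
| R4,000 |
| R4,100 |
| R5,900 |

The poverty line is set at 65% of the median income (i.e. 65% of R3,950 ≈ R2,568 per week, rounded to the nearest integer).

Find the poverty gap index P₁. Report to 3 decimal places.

Poor units: R400, R1,300 (q = 2 of N = 6).
Normalized shortfalls: (2568−400)/2568 = 0.8442; (2568−1300)/2568 = 0.4938.
Sum of shortfalls = 1.338006; P₁ averages over all N: 1.338006 / 6 = 0.223.

0.223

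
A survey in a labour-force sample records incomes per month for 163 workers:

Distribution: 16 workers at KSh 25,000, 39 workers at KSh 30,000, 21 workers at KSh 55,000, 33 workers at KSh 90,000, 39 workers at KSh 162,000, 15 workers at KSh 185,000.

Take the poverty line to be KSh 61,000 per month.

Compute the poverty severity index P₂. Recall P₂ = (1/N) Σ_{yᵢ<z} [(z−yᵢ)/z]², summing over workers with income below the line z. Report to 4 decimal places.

Poor units: 16×KSh 25,000, 39×KSh 30,000, 21×KSh 55,000 (q = 76 of N = 163).
Shortfall ratios: (61000−25000)/61000 = 0.5902 (×16); (61000−30000)/61000 = 0.5082 (×39); (61000−55000)/61000 = 0.0984 (×21).
Squared: 0.3483 (×16); 0.2583 (×39); 0.0097 (×21).
Sum = 15.848159; P₂ = 15.848159 / 163 = 0.0972.

0.0972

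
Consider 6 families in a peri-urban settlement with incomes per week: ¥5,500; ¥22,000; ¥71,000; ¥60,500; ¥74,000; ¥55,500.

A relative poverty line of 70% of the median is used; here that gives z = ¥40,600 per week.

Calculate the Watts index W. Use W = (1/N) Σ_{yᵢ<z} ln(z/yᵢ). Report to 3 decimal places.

Poor units: ¥5,500, ¥22,000 (q = 2 of N = 6).
Log shortfalls: ln(40600/5500) = 1.9990; ln(40600/22000) = 0.6127.
W = 2.611746 / 6 = 0.435.

0.435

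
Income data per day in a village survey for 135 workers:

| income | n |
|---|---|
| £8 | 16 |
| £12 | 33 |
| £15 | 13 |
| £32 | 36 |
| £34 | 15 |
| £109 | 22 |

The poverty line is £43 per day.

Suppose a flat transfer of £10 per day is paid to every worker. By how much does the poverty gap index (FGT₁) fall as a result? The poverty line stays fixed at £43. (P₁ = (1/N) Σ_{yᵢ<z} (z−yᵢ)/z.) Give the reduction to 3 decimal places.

0.192

Before: below the line — 16×£8, 33×£12, 13×£15, 36×£32, 15×£34; poverty gap index (FGT₁) = 0.42687.
After the £10 transfer: below the line — 16×£18, 33×£22, 13×£25, 36×£42; poverty gap index (FGT₁) = 0.23480.
Reduction = 0.42687 − 0.23480 = 0.192.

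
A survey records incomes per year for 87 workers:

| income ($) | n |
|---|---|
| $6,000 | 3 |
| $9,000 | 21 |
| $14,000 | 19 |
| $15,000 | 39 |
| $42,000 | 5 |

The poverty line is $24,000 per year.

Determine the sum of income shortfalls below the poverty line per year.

Below z: 3×$6,000, 21×$9,000, 19×$14,000, 39×$15,000 (q = 82 of N = 87).
Individual gaps: 3×(24000−6000) = 54000; 21×(24000−9000) = 315000; 19×(24000−14000) = 190000; 39×(24000−15000) = 351000.
Aggregate gap = $910,000.

$910,000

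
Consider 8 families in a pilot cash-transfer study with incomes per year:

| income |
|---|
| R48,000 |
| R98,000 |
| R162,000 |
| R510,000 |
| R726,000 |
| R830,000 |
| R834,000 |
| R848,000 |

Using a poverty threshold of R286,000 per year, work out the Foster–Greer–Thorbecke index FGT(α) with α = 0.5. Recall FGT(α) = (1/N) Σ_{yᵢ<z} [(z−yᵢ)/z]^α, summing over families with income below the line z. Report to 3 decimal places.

0.298

Below z: R48,000, R98,000, R162,000 (q = 3 of N = 8).
Normalized shortfalls: (286000−48000)/286000 = 0.8322; (286000−98000)/286000 = 0.6573; (286000−162000)/286000 = 0.4336.
Raised to α = 0.5: 0.91223; 0.81077; 0.65846.
Sum = 2.381457; FGT(0.5) = 2.381457 / 8 = 0.298.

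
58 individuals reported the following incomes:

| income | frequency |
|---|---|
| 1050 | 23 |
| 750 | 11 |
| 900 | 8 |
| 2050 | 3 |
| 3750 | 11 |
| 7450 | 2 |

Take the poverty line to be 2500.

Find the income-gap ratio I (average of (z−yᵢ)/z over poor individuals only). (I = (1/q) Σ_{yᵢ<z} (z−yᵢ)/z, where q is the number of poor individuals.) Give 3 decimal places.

0.593

Incomes under z: 11×750, 8×900, 23×1050, 3×2050 (q = 45 of N = 58).
Shortfall ratios (z−y)/z: 0.7000 (×11), 0.6400 (×8), 0.5800 (×23), 0.1800 (×3); sum = 26.700000.
The income-gap ratio divides by q (the poor only): 26.700000 / 45 = 0.593.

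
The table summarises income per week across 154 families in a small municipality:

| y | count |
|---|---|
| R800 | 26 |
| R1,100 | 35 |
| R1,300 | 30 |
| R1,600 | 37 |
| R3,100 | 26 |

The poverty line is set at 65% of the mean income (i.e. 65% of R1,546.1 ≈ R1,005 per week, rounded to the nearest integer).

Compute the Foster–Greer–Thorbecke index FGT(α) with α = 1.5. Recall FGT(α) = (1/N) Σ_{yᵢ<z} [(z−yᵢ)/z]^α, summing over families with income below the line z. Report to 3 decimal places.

Below z: 26×R800 (q = 26 of N = 154).
Shortfall ratios: (1005−800)/1005 = 0.2040 (×26).
Raised to α = 1.5: 0.09213 (×26).
Sum = 2.395273; FGT(1.5) = 2.395273 / 154 = 0.016.

0.016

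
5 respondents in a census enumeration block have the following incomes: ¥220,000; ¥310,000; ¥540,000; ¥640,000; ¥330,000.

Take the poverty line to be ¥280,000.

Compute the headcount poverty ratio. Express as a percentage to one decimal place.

20.0%

1 of the 5 respondents have income below ¥280,000.
H = 1/5 = 20.0%.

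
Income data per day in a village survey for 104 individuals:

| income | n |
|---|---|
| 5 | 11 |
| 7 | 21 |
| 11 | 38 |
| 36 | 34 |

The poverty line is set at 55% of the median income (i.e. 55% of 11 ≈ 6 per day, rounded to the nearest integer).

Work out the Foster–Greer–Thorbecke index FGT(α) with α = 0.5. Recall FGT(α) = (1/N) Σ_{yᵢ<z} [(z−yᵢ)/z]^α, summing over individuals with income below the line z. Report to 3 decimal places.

0.043

Below z: 11×5 (q = 11 of N = 104).
Normalized shortfalls: (6−5)/6 = 0.1667 (×11).
Raised to α = 0.5: 0.40825 (×11).
Sum = 4.490731; FGT(0.5) = 4.490731 / 104 = 0.043.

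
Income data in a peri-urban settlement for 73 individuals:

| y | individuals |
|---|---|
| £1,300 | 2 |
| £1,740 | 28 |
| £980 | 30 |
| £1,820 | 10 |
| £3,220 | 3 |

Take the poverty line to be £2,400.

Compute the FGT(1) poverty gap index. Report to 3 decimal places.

0.394

Poor units: 30×£980, 2×£1,300, 28×£1,740, 10×£1,820 (q = 70 of N = 73).
Gap ratios (z−y)/z: (2400−980)/2400 = 0.5917 (×30); (2400−1300)/2400 = 0.4583 (×2); (2400−1740)/2400 = 0.2750 (×28); (2400−1820)/2400 = 0.2417 (×10).
Σ = 28.783333. Dividing by the full population N = 73 gives P₁ = 0.394.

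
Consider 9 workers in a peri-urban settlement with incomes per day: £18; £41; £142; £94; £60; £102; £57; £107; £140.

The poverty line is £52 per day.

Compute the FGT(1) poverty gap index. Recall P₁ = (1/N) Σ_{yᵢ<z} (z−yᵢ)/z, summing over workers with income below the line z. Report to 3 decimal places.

Below the line: £18, £41 (q = 2 of N = 9).
Normalized shortfalls: (52−18)/52 = 0.6538; (52−41)/52 = 0.2115.
Sum of shortfalls = 0.865385; P₁ averages over all N: 0.865385 / 9 = 0.096.

0.096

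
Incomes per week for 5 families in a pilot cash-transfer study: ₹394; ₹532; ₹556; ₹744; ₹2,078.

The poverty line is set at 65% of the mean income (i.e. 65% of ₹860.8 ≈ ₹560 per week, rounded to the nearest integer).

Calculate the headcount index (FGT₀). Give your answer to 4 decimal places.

3 of the 5 families have income below ₹560.
H = 3/5 = 0.6000.

0.6000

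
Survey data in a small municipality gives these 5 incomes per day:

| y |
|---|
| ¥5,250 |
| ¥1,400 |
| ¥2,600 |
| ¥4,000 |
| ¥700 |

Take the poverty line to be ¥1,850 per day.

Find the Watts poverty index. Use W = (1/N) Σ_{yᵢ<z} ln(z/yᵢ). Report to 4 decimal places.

0.2501

Incomes under z: ¥700, ¥1,400 (q = 2 of N = 5).
Log shortfalls: ln(1850/700) = 0.9719; ln(1850/1400) = 0.2787.
W = 1.250574 / 5 = 0.2501.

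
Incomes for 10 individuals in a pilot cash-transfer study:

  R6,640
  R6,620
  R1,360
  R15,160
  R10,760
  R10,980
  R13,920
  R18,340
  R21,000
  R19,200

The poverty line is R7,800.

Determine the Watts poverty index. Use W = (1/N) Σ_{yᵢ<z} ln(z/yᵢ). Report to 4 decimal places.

Poor units: R1,360, R6,620, R6,640 (q = 3 of N = 10).
Log gaps: ln(7800/1360) = 1.7466; ln(7800/6620) = 0.1640; ln(7800/6640) = 0.1610.
W = 2.071679 / 10 = 0.2072.

0.2072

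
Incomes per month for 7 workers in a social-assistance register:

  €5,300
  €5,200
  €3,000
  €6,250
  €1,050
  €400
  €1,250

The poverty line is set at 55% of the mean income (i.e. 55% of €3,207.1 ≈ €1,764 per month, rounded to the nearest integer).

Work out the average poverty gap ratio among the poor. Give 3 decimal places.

0.490

Below z: €400, €1,050, €1,250 (q = 3 of N = 7).
Relative gaps: 0.7732, 0.4048, 0.2914; sum = 1.469388.
I averages over the q = 3 poor units only: 1.469388 / 3 = 0.490.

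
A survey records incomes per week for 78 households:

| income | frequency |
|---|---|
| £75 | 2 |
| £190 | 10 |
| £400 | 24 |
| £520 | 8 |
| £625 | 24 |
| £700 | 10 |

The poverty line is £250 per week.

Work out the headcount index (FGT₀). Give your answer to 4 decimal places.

0.1538

12 of the 78 households have income below £250.
H = 12/78 = 0.1538.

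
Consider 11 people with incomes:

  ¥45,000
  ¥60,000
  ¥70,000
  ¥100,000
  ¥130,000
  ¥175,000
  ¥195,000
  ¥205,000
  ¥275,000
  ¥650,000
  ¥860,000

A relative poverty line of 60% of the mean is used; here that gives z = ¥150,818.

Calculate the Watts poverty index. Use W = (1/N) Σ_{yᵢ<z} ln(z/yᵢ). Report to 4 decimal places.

0.3144

Below z: ¥45,000, ¥60,000, ¥70,000, ¥100,000, ¥130,000 (q = 5 of N = 11).
Log shortfalls: ln(150818/45000) = 1.2094; ln(150818/60000) = 0.9217; ln(150818/70000) = 0.7676; ln(150818/100000) = 0.4109; ln(150818/130000) = 0.1485.
W = 3.458162 / 11 = 0.3144.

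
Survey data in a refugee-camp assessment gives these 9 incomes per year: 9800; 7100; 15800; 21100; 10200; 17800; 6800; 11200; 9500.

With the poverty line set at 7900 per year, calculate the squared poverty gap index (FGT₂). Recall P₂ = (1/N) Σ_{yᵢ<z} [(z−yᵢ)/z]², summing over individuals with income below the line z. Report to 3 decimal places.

0.003

Poor units: 6800, 7100 (q = 2 of N = 9).
Shortfall ratios: (7900−6800)/7900 = 0.1392; (7900−7100)/7900 = 0.1013.
Squared: 0.0194; 0.0103.
Sum = 0.029643; P₂ = 0.029643 / 9 = 0.003.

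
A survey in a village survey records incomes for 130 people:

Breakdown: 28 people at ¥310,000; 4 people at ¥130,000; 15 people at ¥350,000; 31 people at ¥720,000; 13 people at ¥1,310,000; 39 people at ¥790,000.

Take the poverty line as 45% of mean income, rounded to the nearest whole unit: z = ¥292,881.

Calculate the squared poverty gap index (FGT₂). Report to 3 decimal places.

0.010

Incomes under z: 4×¥130,000 (q = 4 of N = 130).
Gap ratios (z−y)/z: (292881−130000)/292881 = 0.5561 (×4).
Squared: 0.3093 (×4).
Sum = 1.237139; P₂ = 1.237139 / 130 = 0.010.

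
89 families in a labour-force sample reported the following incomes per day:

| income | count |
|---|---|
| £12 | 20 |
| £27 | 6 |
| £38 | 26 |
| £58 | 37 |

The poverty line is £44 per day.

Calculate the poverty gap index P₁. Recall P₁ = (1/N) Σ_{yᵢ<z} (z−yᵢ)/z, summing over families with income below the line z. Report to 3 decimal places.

0.229

Poor units: 20×£12, 6×£27, 26×£38 (q = 52 of N = 89).
Normalized shortfalls: (44−12)/44 = 0.7273 (×20); (44−27)/44 = 0.3864 (×6); (44−38)/44 = 0.1364 (×26).
Σ = 20.409091. Dividing by the full population N = 89 gives P₁ = 0.229.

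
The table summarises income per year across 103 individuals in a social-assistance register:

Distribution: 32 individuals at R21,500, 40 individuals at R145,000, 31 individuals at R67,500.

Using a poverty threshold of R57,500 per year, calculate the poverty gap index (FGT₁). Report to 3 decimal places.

Below z: 32×R21,500 (q = 32 of N = 103).
Normalized shortfalls: (57500−21500)/57500 = 0.6261 (×32).
Sum of shortfalls = 20.034783; P₁ averages over all N: 20.034783 / 103 = 0.195.

0.195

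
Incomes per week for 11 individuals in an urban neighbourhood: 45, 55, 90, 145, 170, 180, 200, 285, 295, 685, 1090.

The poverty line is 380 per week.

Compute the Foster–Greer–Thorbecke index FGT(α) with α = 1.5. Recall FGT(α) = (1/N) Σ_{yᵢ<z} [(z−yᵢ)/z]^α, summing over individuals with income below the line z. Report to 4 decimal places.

0.3747

Below the line: 45, 55, 90, 145, 170, 180, 200, 285, 295 (q = 9 of N = 11).
Normalized shortfalls: (380−45)/380 = 0.8816; (380−55)/380 = 0.8553; (380−90)/380 = 0.7632; (380−145)/380 = 0.6184; (380−170)/380 = 0.5526; (380−180)/380 = 0.5263; (380−200)/380 = 0.4737; (380−285)/380 = 0.2500; (380−295)/380 = 0.2237.
Raised to α = 1.5: 0.82774; 0.79095; 0.66669; 0.48632; 0.41082; 0.38183; 0.32601; 0.12500; 0.10579.
Sum = 4.121154; FGT(1.5) = 4.121154 / 11 = 0.3747.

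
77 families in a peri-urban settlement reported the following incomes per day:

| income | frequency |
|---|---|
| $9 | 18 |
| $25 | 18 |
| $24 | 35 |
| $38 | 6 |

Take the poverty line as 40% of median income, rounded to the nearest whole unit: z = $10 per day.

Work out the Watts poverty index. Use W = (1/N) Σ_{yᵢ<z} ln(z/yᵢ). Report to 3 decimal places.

Below the line: 18×$9 (q = 18 of N = 77).
ln(z/y) terms: ln(10/9) = 0.1054 (×18).
W = 1.896489 / 77 = 0.025.

0.025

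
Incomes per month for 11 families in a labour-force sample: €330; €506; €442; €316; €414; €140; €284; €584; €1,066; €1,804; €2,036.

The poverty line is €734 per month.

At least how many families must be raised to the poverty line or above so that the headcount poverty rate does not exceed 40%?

Currently q = 8 of N = 11 are below the line (H = 0.727).
A headcount ratio of at most 40% allows at most ⌊0.40 × 11⌋ = 4 poor families.
So at least 8 − 4 = 4 must be lifted.

4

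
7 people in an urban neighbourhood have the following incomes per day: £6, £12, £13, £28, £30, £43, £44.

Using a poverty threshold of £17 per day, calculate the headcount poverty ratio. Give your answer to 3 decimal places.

3 of the 7 people have income below £17.
H = 3/7 = 0.429.

0.429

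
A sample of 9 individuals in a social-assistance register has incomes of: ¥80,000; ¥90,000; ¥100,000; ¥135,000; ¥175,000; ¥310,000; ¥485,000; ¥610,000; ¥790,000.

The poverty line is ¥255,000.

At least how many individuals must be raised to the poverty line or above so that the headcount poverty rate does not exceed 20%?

Currently q = 5 of N = 9 are below the line (H = 0.556).
A headcount ratio of at most 20% allows at most ⌊0.20 × 9⌋ = 1 poor individuals.
So at least 5 − 1 = 4 must be lifted.

4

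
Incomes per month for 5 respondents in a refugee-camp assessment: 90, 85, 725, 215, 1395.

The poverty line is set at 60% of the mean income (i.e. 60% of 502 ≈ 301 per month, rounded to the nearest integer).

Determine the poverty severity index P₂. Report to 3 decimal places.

Below z: 85, 90, 215 (q = 3 of N = 5).
Relative gaps: (301−85)/301 = 0.7176; (301−90)/301 = 0.7010; (301−215)/301 = 0.2857.
Squared: 0.5150; 0.4914; 0.0816.
Sum = 1.087990; P₂ = 1.087990 / 5 = 0.218.

0.218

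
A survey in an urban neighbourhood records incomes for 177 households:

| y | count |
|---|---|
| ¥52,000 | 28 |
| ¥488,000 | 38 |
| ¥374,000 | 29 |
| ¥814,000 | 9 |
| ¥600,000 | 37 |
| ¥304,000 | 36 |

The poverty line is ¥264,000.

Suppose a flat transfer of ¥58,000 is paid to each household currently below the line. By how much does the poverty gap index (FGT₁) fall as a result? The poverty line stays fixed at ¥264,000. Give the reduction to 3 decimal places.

0.035

Before: below the line — 28×¥52,000; poverty gap index (FGT₁) = 0.12703.
After the ¥58,000 transfer: below the line — 28×¥110,000; poverty gap index (FGT₁) = 0.09228.
Reduction = 0.12703 − 0.09228 = 0.035.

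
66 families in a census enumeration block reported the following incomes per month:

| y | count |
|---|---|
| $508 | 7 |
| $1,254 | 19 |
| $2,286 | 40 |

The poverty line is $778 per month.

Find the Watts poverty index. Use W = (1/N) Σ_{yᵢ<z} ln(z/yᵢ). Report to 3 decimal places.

Poor units: 7×$508 (q = 7 of N = 66).
Log gaps: ln(778/508) = 0.4262 (×7).
W = 2.983716 / 66 = 0.045.

0.045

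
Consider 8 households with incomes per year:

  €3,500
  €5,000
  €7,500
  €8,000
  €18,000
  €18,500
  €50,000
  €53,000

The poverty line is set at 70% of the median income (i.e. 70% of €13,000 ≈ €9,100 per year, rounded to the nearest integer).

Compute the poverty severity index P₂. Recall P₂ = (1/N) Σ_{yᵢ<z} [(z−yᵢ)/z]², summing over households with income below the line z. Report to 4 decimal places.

Poor units: €3,500, €5,000, €7,500, €8,000 (q = 4 of N = 8).
Gap ratios (z−y)/z: (9100−3500)/9100 = 0.6154; (9100−5000)/9100 = 0.4505; (9100−7500)/9100 = 0.1758; (9100−8000)/9100 = 0.1209.
Squared: 0.3787; 0.2030; 0.0309; 0.0146.
Sum = 0.627219; P₂ = 0.627219 / 8 = 0.0784.

0.0784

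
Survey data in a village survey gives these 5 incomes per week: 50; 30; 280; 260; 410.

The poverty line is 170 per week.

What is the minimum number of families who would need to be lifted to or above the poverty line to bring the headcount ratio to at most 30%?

1

2 of the 5 families are poor, so H = 2/5 = 0.400.
A headcount ratio of at most 30% allows at most ⌊0.30 × 5⌋ = 1 poor families.
So at least 2 − 1 = 1 must be lifted.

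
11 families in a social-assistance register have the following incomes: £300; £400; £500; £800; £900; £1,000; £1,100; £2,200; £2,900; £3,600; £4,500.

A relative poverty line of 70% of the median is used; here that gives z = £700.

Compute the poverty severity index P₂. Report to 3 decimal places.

Below the line: £300, £400, £500 (q = 3 of N = 11).
Shortfall ratios: (700−300)/700 = 0.5714; (700−400)/700 = 0.4286; (700−500)/700 = 0.2857.
Squared: 0.3265; 0.1837; 0.0816.
Sum = 0.591837; P₂ = 0.591837 / 11 = 0.054.

0.054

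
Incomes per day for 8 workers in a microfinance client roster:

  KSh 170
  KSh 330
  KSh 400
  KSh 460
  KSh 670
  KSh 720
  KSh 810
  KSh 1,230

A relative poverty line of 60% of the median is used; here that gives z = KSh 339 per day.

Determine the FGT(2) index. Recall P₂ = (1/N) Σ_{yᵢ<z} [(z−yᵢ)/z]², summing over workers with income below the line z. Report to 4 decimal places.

Incomes under z: KSh 170, KSh 330 (q = 2 of N = 8).
Normalized shortfalls: (339−170)/339 = 0.4985; (339−330)/339 = 0.0265.
Squared: 0.2485; 0.0007.
Sum = 0.249232; P₂ = 0.249232 / 8 = 0.0312.

0.0312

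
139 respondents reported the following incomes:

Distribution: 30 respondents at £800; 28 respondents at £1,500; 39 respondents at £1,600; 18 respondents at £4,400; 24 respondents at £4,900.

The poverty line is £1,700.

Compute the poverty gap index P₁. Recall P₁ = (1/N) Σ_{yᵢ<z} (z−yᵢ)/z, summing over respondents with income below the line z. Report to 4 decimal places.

0.1545

Incomes under z: 30×£800, 28×£1,500, 39×£1,600 (q = 97 of N = 139).
Gap ratios (z−y)/z: (1700−800)/1700 = 0.5294 (×30); (1700−1500)/1700 = 0.1176 (×28); (1700−1600)/1700 = 0.0588 (×39).
Σ = 21.470588. Dividing by the full population N = 139 gives P₁ = 0.1545.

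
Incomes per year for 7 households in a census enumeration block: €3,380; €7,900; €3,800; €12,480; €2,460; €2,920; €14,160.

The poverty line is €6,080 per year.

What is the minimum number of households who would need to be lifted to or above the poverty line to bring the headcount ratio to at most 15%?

Currently q = 4 of N = 7 are below the line (H = 0.571).
A headcount ratio of at most 15% allows at most ⌊0.15 × 7⌋ = 1 poor households.
So at least 4 − 1 = 3 must be lifted.

3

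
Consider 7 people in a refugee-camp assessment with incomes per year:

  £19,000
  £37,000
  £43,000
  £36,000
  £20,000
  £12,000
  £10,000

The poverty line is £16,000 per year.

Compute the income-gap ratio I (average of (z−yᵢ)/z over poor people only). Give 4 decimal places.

0.3125

Poor units: £10,000, £12,000 (q = 2 of N = 7).
Shortfall ratios (z−y)/z: 0.3750, 0.2500; sum = 0.625000.
I averages over the q = 2 poor units only: 0.625000 / 2 = 0.3125.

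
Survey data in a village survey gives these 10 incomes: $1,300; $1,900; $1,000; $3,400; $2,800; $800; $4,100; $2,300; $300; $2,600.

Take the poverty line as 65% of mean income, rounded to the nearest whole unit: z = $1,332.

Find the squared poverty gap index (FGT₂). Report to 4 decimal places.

0.0822

Incomes under z: $300, $800, $1,000, $1,300 (q = 4 of N = 10).
Gap ratios (z−y)/z: (1332−300)/1332 = 0.7748; (1332−800)/1332 = 0.3994; (1332−1000)/1332 = 0.2492; (1332−1300)/1332 = 0.0240.
Squared: 0.6003; 0.1595; 0.0621; 0.0006.
Sum = 0.822498; P₂ = 0.822498 / 10 = 0.0822.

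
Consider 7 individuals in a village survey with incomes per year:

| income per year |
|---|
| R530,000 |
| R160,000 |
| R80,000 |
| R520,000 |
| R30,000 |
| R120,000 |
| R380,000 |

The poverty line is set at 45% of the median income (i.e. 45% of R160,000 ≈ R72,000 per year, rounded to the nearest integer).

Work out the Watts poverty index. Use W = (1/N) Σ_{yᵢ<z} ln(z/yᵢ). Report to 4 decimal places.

Poor units: R30,000 (q = 1 of N = 7).
Log shortfalls: ln(72000/30000) = 0.8755.
W = 0.875469 / 7 = 0.1251.

0.1251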